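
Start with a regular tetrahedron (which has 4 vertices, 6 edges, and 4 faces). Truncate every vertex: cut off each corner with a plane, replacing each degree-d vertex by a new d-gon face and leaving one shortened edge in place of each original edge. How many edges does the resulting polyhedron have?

18

Truncation replaces each original edge-end by a new vertex, so V′ = 2E = 12.
Each original edge survives, and each old vertex of degree d contributes d new edges; summing degrees gives Σd = 2E, so E′ = E + 2E = 3E = 18.
Each original face survives and each original vertex becomes one new face: F′ = F + V = 8.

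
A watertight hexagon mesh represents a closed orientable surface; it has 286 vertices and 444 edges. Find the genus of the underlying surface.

Every face is a hexagon and each edge borders two faces, so 6F = 2·444, giving F = 148.
χ = V − E + F = 286 − 444 + 148 = -10.
For a closed orientable surface χ = 2 − 2g, so g = (2 − (-10))/2 = 6.

6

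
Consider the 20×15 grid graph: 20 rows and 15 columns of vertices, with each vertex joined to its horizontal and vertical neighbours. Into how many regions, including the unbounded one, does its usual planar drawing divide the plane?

267

The grid has V = 20·15 = 300 vertices and E = 20·14 + 15·19 = 565 edges.
F = 2 − V + E = 2 − 300 + 565 = 267.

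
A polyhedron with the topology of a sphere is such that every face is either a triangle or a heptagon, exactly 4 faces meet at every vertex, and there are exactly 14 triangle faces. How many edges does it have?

28

Let x be the number of heptagons; then F = 14 + x.
Edge–face incidences: 2E = 3·14 + 7·x = 42 + 7x.
Every vertex has degree 4, so 4V = 2E.
Euler: V − E + F = 2 ⇒ (2E)/4 − E + (14 + x) = 2.
Multiply by 8: 2·(2E) − 4·(2E) + 8·(14 + x) = 16, i.e. 112 + 8x − 2·(42 + 7x) = 16.
Collecting terms: −6x + 28 = 16, so −6x = −12, so x = 2.
Then 2E = 42 + 7·2 = 56, so E = 28, V = 2E/4 = 14, F = 14 + 2 = 16.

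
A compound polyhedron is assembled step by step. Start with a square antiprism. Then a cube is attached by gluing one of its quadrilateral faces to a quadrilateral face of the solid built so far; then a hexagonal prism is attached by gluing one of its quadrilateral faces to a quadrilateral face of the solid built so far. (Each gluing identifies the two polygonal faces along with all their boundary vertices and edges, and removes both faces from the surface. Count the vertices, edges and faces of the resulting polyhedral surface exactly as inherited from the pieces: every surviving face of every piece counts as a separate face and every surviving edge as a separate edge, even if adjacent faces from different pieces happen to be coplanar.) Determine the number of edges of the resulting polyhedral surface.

A square antiprism: V=8, E=16, F=10.
Attach a cube (V=8, E=12, F=6) along a 4-gon: merge 4 vertices and 4 edges, delete both glued faces → V=12, E=24, F=14.
Attach a hexagonal prism (V=12, E=18, F=8) along a 4-gon: merge 4 vertices and 4 edges, delete both glued faces → V=20, E=38, F=20.
Check: V − E + F = 20 − 38 + 20 = 2.

38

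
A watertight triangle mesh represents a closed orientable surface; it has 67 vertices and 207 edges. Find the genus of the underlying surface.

Every face is a triangle and each edge borders two faces, so 3F = 2·207, giving F = 138.
χ = V − E + F = 67 − 207 + 138 = -2.
For a closed orientable surface χ = 2 − 2g, so g = (2 − (-2))/2 = 2.

2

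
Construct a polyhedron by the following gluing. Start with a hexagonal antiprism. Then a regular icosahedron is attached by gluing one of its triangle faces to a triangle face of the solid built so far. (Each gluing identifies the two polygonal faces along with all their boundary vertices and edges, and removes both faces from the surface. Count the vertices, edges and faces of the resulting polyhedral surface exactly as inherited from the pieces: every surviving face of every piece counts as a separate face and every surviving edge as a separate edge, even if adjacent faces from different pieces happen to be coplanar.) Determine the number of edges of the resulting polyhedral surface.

51

A hexagonal antiprism: V=12, E=24, F=14.
Attach a regular icosahedron (V=12, E=30, F=20) along a 3-gon: merge 3 vertices and 3 edges, delete both glued faces → V=21, E=51, F=32.
Check: V − E + F = 21 − 51 + 32 = 2.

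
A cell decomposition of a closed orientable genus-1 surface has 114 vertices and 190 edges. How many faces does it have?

For a closed orientable surface of genus 1, χ = 2 − 2·1 = 0.
F = 0 − V + E = 0 − 114 + 190 = 76.

76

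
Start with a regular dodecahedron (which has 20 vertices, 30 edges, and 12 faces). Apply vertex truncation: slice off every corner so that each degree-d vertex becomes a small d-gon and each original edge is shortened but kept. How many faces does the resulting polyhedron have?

Truncation replaces each original edge-end by a new vertex, so V′ = 2E = 60.
Each original edge survives, and each old vertex of degree d contributes d new edges; summing degrees gives Σd = 2E, so E′ = E + 2E = 3E = 90.
Each original face survives and each original vertex becomes one new face: F′ = F + V = 32.

32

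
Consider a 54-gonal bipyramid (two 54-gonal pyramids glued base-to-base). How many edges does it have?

A bipyramid over an n-gon has 2n triangular faces and n + 2 vertices: V = 54 + 2 = 56, E = 3·54 = 162, F = 2·54 = 108.
Check: V − E + F = 56 − 162 + 108 = 2.

162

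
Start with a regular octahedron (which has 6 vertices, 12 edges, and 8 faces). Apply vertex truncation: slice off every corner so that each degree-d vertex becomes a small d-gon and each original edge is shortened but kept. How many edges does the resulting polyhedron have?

Truncation replaces each original edge-end by a new vertex, so V′ = 2E = 24.
Each original edge survives, and each old vertex of degree d contributes d new edges; summing degrees gives Σd = 2E, so E′ = E + 2E = 3E = 36.
Each original face survives and each original vertex becomes one new face: F′ = F + V = 14.

36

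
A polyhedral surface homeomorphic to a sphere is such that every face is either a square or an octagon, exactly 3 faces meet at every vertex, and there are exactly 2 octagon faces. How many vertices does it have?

16

Let x be the number of squares; then F = 2 + x.
Edge–face incidences: 2E = 8·2 + 4·x = 16 + 4x.
Every vertex has degree 3, so 3V = 2E.
Euler: V − E + F = 2 ⇒ (2E)/3 − E + (2 + x) = 2.
Multiply by 6: 2·(2E) − 3·(2E) + 6·(2 + x) = 12, i.e. 12 + 6x − (16 + 4x) = 12.
Collecting terms: 2x − 4 = 12, so 2x = 16, so x = 8.
Then 2E = 16 + 4·8 = 48, so E = 24, V = 2E/3 = 16, F = 2 + 8 = 10.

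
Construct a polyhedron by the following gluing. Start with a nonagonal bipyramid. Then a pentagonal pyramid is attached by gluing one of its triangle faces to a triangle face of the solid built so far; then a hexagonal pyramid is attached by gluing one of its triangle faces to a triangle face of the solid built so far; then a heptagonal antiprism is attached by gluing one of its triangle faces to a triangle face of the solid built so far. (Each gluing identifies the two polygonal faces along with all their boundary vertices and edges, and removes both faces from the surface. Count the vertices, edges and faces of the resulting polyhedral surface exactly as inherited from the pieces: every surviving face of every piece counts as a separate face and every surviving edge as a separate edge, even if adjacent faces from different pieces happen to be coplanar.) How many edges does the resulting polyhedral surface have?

A nonagonal bipyramid: V=11, E=27, F=18.
Attach a pentagonal pyramid (V=6, E=10, F=6) along a 3-gon: merge 3 vertices and 3 edges, delete both glued faces → V=14, E=34, F=22.
Attach a hexagonal pyramid (V=7, E=12, F=7) along a 3-gon: merge 3 vertices and 3 edges, delete both glued faces → V=18, E=43, F=27.
Attach a heptagonal antiprism (V=14, E=28, F=16) along a 3-gon: merge 3 vertices and 3 edges, delete both glued faces → V=29, E=68, F=41.
Check: V − E + F = 29 − 68 + 41 = 2.

68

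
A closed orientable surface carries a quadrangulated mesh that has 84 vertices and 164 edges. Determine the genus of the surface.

Every face is a square and each edge borders two faces, so 4F = 2·164, giving F = 82.
χ = V − E + F = 84 − 164 + 82 = 2.
For a closed orientable surface χ = 2 − 2g, so g = (2 − (2))/2 = 0.

0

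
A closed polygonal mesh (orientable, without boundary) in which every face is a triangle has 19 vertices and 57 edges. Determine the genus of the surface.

1

Every face is a triangle and each edge borders two faces, so 3F = 2·57, giving F = 38.
χ = V − E + F = 19 − 57 + 38 = 0.
For a closed orientable surface χ = 2 − 2g, so g = (2 − (0))/2 = 1.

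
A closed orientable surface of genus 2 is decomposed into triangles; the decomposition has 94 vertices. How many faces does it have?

χ = 2 − 2·2 = -2, and every face is a triangle so 3F = 2E.
V − E + F = -2 with E = 3F/2 gives 94 − (3/2 − 1)·F = -2, so F = 192 and E = 288.

192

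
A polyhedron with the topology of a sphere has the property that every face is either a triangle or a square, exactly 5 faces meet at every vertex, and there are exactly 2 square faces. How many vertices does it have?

Let x be the number of triangles; then F = 2 + x.
Edge–face incidences: 2E = 4·2 + 3·x = 8 + 3x.
Every vertex has degree 5, so 5V = 2E.
Euler: V − E + F = 2 ⇒ (2E)/5 − E + (2 + x) = 2.
Multiply by 10: 2·(2E) − 5·(2E) + 10·(2 + x) = 20, i.e. 20 + 10x − 3·(8 + 3x) = 20.
Collecting terms: x − 4 = 20, so x = 24.
Then 2E = 8 + 3·24 = 80, so E = 40, V = 2E/5 = 16, F = 2 + 24 = 26.

16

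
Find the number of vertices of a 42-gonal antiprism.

84

An antiprism on an n-gon has two n-gon caps and 2n triangles: V = 2·42 = 84, E = 4·42 = 168, F = 2·42 + 2 = 86.
Check: V − E + F = 84 − 168 + 86 = 2.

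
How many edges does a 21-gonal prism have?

A prism on an n-gon has two n-gon bases and n rectangular sides: V = 2·21 = 42, E = 3·21 = 63, F = 21 + 2 = 23.
Check: V − E + F = 42 − 63 + 23 = 2.

63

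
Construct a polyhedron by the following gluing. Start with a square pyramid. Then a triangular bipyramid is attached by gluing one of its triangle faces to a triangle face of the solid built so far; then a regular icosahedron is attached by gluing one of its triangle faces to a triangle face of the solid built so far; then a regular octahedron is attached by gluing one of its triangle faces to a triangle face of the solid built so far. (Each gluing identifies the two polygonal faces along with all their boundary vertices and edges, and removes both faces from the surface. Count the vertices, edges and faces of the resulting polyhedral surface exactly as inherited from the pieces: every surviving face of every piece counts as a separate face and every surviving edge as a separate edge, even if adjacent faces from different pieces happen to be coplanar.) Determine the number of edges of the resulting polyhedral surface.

A square pyramid: V=5, E=8, F=5.
Attach a triangular bipyramid (V=5, E=9, F=6) along a 3-gon: merge 3 vertices and 3 edges, delete both glued faces → V=7, E=14, F=9.
Attach a regular icosahedron (V=12, E=30, F=20) along a 3-gon: merge 3 vertices and 3 edges, delete both glued faces → V=16, E=41, F=27.
Attach a regular octahedron (V=6, E=12, F=8) along a 3-gon: merge 3 vertices and 3 edges, delete both glued faces → V=19, E=50, F=33.
Check: V − E + F = 19 − 50 + 33 = 2.

50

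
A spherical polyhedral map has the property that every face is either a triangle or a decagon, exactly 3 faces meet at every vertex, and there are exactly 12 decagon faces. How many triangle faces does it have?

Let x be the number of triangles; then F = 12 + x.
Edge–face incidences: 2E = 10·12 + 3·x = 120 + 3x.
Every vertex has degree 3, so 3V = 2E.
Euler: V − E + F = 2 ⇒ (2E)/3 − E + (12 + x) = 2.
Multiply by 6: 2·(2E) − 3·(2E) + 6·(12 + x) = 12, i.e. 72 + 6x − (120 + 3x) = 12.
Collecting terms: 3x − 48 = 12, so 3x = 60, so x = 20.
Then 2E = 120 + 3·20 = 180, so E = 90, V = 2E/3 = 60, F = 12 + 20 = 32.

20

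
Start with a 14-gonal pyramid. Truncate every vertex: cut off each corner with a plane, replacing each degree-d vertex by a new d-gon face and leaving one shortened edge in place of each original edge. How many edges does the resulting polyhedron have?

The base solid has V = 15, E = 28, F = 15.
Truncation replaces each original edge-end by a new vertex, so V′ = 2E = 56.
Each original edge survives, and each old vertex of degree d contributes d new edges; summing degrees gives Σd = 2E, so E′ = E + 2E = 3E = 84.
Each original face survives and each original vertex becomes one new face: F′ = F + V = 30.

84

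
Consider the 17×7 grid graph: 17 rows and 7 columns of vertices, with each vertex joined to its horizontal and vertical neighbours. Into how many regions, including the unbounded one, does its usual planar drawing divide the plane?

97

The grid has V = 17·7 = 119 vertices and E = 17·6 + 7·16 = 214 edges.
F = 2 − V + E = 2 − 119 + 214 = 97.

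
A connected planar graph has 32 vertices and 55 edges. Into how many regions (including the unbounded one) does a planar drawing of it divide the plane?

Euler's formula for a connected plane graph: V − E + F = 2, so F = 2 − 32 + 55 = 25.

25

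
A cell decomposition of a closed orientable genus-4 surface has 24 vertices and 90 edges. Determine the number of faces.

For a closed orientable surface of genus 4, χ = 2 − 2·4 = -6.
F = -6 − V + E = -6 − 24 + 90 = 60.

60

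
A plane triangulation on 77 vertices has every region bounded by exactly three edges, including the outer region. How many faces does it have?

150

In a plane triangulation 3F = 2E and V − E + F = 2, so F = 2V − 4 = 2·77 − 4 = 150.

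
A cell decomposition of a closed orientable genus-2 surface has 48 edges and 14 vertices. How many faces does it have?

For a closed orientable surface of genus 2, χ = 2 − 2·2 = -2.
F = -2 − V + E = -2 − 14 + 48 = 32.

32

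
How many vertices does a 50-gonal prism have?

100

A prism on an n-gon has two n-gon bases and n rectangular sides: V = 2·50 = 100, E = 3·50 = 150, F = 50 + 2 = 52.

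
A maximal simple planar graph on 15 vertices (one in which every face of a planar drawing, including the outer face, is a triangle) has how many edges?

39

In a plane triangulation 3F = 2E and V − E + F = 2, so E = 3V − 6 = 3·15 − 6 = 39.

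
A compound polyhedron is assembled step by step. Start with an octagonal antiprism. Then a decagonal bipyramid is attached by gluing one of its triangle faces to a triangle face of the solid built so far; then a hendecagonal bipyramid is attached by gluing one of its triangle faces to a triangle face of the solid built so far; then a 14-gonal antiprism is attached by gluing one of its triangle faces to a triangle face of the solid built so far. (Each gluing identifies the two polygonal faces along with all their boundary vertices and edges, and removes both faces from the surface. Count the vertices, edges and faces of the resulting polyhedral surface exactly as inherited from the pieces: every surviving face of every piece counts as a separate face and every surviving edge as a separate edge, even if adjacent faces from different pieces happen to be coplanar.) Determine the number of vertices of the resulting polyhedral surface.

An octagonal antiprism: V=16, E=32, F=18.
Attach a decagonal bipyramid (V=12, E=30, F=20) along a 3-gon: merge 3 vertices and 3 edges, delete both glued faces → V=25, E=59, F=36.
Attach a hendecagonal bipyramid (V=13, E=33, F=22) along a 3-gon: merge 3 vertices and 3 edges, delete both glued faces → V=35, E=89, F=56.
Attach a 14-gonal antiprism (V=28, E=56, F=30) along a 3-gon: merge 3 vertices and 3 edges, delete both glued faces → V=60, E=142, F=84.
Check: V − E + F = 60 − 142 + 84 = 2.

60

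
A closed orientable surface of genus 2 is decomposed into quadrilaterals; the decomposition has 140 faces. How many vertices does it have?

138

χ = 2 − 2·2 = -2, and every face is a square so 4F = 2E.
E = 4·140/2 = 280. Then V = -2 + E − F = -2 + 280 − 140 = 138.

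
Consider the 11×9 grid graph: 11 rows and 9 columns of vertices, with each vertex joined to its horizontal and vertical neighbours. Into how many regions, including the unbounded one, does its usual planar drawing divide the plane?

81

The grid has V = 11·9 = 99 vertices and E = 11·8 + 9·10 = 178 edges.
F = 2 − V + E = 2 − 99 + 178 = 81.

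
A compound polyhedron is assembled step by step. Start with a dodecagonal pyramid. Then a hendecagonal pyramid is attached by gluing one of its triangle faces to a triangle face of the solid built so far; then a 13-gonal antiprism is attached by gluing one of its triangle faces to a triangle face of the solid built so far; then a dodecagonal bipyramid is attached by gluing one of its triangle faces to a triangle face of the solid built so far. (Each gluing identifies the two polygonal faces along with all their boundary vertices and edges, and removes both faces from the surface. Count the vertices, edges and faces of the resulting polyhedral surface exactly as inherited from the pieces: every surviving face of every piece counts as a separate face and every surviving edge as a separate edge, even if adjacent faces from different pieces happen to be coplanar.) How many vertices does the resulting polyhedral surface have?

56

A dodecagonal pyramid: V=13, E=24, F=13.
Attach a hendecagonal pyramid (V=12, E=22, F=12) along a 3-gon: merge 3 vertices and 3 edges, delete both glued faces → V=22, E=43, F=23.
Attach a 13-gonal antiprism (V=26, E=52, F=28) along a 3-gon: merge 3 vertices and 3 edges, delete both glued faces → V=45, E=92, F=49.
Attach a dodecagonal bipyramid (V=14, E=36, F=24) along a 3-gon: merge 3 vertices and 3 edges, delete both glued faces → V=56, E=125, F=71.
Check: V − E + F = 56 − 125 + 71 = 2.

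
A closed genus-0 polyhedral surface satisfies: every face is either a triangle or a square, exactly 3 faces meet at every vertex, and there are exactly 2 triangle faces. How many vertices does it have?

Let x be the number of squares; then F = 2 + x.
Edge–face incidences: 2E = 3·2 + 4·x = 6 + 4x.
Every vertex has degree 3, so 3V = 2E.
Euler: V − E + F = 2 ⇒ (2E)/3 − E + (2 + x) = 2.
Multiply by 6: 2·(2E) − 3·(2E) + 6·(2 + x) = 12, i.e. 12 + 6x − (6 + 4x) = 12.
Collecting terms: 2x + 6 = 12, so 2x = 6, so x = 3.
Then 2E = 6 + 4·3 = 18, so E = 9, V = 2E/3 = 6, F = 2 + 3 = 5.

6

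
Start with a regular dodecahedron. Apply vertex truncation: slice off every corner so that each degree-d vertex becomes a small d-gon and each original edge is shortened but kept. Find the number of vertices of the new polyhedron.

The base solid has V = 20, E = 30, F = 12.
Truncation replaces each original edge-end by a new vertex, so V′ = 2E = 60.
Each original edge survives, and each old vertex of degree d contributes d new edges; summing degrees gives Σd = 2E, so E′ = E + 2E = 3E = 90.
Each original face survives and each original vertex becomes one new face: F′ = F + V = 32.

60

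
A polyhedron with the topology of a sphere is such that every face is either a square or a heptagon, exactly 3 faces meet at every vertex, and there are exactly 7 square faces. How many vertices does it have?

14

Let x be the number of heptagons; then F = 7 + x.
Edge–face incidences: 2E = 4·7 + 7·x = 28 + 7x.
Every vertex has degree 3, so 3V = 2E.
Euler: V − E + F = 2 ⇒ (2E)/3 − E + (7 + x) = 2.
Multiply by 6: 2·(2E) − 3·(2E) + 6·(7 + x) = 12, i.e. 42 + 6x − (28 + 7x) = 12.
Collecting terms: −x + 14 = 12, so −x = −2, so x = 2.
Then 2E = 28 + 7·2 = 42, so E = 21, V = 2E/3 = 14, F = 7 + 2 = 9.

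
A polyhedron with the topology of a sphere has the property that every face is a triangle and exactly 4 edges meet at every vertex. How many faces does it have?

Each face has 3 edges and each edge borders two faces, so 2E = 3F.
Each vertex has degree 4, so 4V = 2E and hence V = 3F/4.
Euler: V − E + F = 2 ⇒ (3F/4) − (3F/2) + F = 2.
Multiply by 8: (6 − 12 + 8)F = 16, i.e. 2F = 16.
So F = 8, E = 3·8/2 = 12, V = 3·8/4 = 6.

8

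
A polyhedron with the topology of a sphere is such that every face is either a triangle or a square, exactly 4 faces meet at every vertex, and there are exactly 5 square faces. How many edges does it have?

22

Let x be the number of triangles; then F = 5 + x.
Edge–face incidences: 2E = 4·5 + 3·x = 20 + 3x.
Every vertex has degree 4, so 4V = 2E.
Euler: V − E + F = 2 ⇒ (2E)/4 − E + (5 + x) = 2.
Multiply by 8: 2·(2E) − 4·(2E) + 8·(5 + x) = 16, i.e. 40 + 8x − 2·(20 + 3x) = 16.
Collecting terms: 2x = 16, so x = 8.
Then 2E = 20 + 3·8 = 44, so E = 22, V = 2E/4 = 11, F = 5 + 8 = 13.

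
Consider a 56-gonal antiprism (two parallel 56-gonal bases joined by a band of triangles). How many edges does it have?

224

An antiprism on an n-gon has two n-gon caps and 2n triangles: V = 2·56 = 112, E = 4·56 = 224, F = 2·56 + 2 = 114.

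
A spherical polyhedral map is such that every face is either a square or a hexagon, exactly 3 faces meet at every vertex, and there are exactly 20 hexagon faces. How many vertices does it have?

Let x be the number of squares; then F = 20 + x.
Edge–face incidences: 2E = 6·20 + 4·x = 120 + 4x.
Every vertex has degree 3, so 3V = 2E.
Euler: V − E + F = 2 ⇒ (2E)/3 − E + (20 + x) = 2.
Multiply by 6: 2·(2E) − 3·(2E) + 6·(20 + x) = 12, i.e. 120 + 6x − (120 + 4x) = 12.
Collecting terms: 2x = 12, so x = 6.
Then 2E = 120 + 4·6 = 144, so E = 72, V = 2E/3 = 48, F = 20 + 6 = 26.

48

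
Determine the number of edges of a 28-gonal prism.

A prism on an n-gon has two n-gon bases and n rectangular sides: V = 2·28 = 56, E = 3·28 = 84, F = 28 + 2 = 30.

84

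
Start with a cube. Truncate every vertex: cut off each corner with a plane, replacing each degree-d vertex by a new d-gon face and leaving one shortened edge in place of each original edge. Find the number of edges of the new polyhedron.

The base solid has V = 8, E = 12, F = 6.
Truncation replaces each original edge-end by a new vertex, so V′ = 2E = 24.
Each original edge survives, and each old vertex of degree d contributes d new edges; summing degrees gives Σd = 2E, so E′ = E + 2E = 3E = 36.
Each original face survives and each original vertex becomes one new face: F′ = F + V = 14.

36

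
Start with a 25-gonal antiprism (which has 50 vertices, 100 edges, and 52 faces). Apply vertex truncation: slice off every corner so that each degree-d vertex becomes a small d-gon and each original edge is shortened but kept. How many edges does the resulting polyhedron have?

300

Truncation replaces each original edge-end by a new vertex, so V′ = 2E = 200.
Each original edge survives, and each old vertex of degree d contributes d new edges; summing degrees gives Σd = 2E, so E′ = E + 2E = 3E = 300.
Each original face survives and each original vertex becomes one new face: F′ = F + V = 102.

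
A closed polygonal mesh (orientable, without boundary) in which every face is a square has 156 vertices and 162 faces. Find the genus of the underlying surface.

Every face is a square, so 2E = 4·162 = 648, giving E = 324.
χ = V − E + F = 156 − 324 + 162 = -6.
For a closed orientable surface χ = 2 − 2g, so g = (2 − (-6))/2 = 4.

4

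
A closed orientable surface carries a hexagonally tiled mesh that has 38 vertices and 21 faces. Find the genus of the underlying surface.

Every face is a hexagon, so 2E = 6·21 = 126, giving E = 63.
χ = V − E + F = 38 − 63 + 21 = -4.
For a closed orientable surface χ = 2 − 2g, so g = (2 − (-4))/2 = 3.

3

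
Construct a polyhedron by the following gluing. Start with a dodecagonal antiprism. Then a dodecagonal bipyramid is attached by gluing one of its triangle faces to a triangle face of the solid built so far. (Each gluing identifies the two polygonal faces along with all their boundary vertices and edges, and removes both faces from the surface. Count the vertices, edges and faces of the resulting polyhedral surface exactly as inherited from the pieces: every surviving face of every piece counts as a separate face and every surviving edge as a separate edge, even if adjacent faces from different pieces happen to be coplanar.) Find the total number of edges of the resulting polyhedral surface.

81

A dodecagonal antiprism: V=24, E=48, F=26.
Attach a dodecagonal bipyramid (V=14, E=36, F=24) along a 3-gon: merge 3 vertices and 3 edges, delete both glued faces → V=35, E=81, F=48.
Check: V − E + F = 35 − 81 + 48 = 2.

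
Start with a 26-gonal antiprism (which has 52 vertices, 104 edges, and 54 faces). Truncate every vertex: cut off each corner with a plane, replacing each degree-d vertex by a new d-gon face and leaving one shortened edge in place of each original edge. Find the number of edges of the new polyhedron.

312

Truncation replaces each original edge-end by a new vertex, so V′ = 2E = 208.
Each original edge survives, and each old vertex of degree d contributes d new edges; summing degrees gives Σd = 2E, so E′ = E + 2E = 3E = 312.
Each original face survives and each original vertex becomes one new face: F′ = F + V = 106.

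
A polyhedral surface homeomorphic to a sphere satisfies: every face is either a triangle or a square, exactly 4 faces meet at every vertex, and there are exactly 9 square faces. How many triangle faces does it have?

8

Let x be the number of triangles; then F = 9 + x.
Edge–face incidences: 2E = 4·9 + 3·x = 36 + 3x.
Every vertex has degree 4, so 4V = 2E.
Euler: V − E + F = 2 ⇒ (2E)/4 − E + (9 + x) = 2.
Multiply by 8: 2·(2E) − 4·(2E) + 8·(9 + x) = 16, i.e. 72 + 8x − 2·(36 + 3x) = 16.
Collecting terms: 2x = 16, so x = 8.
Then 2E = 36 + 3·8 = 60, so E = 30, V = 2E/4 = 15, F = 9 + 8 = 17.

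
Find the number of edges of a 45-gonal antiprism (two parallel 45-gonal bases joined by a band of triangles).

An antiprism on an n-gon has two n-gon caps and 2n triangles: V = 2·45 = 90, E = 4·45 = 180, F = 2·45 + 2 = 92.

180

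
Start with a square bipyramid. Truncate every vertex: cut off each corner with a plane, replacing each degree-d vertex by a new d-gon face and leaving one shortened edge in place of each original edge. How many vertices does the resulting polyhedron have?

24

The base solid has V = 6, E = 12, F = 8.
Truncation replaces each original edge-end by a new vertex, so V′ = 2E = 24.
Each original edge survives, and each old vertex of degree d contributes d new edges; summing degrees gives Σd = 2E, so E′ = E + 2E = 3E = 36.
Each original face survives and each original vertex becomes one new face: F′ = F + V = 14.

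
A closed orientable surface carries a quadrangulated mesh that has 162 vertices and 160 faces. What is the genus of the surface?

Every face is a square, so 2E = 4·160 = 640, giving E = 320.
χ = V − E + F = 162 − 320 + 160 = 2.
For a closed orientable surface χ = 2 − 2g, so g = (2 − (2))/2 = 0.

0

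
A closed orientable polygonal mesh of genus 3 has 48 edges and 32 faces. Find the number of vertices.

12

For a closed orientable surface of genus 3, χ = 2 − 2·3 = -4.
V = -4 + E − F = -4 + 48 − 32 = 12.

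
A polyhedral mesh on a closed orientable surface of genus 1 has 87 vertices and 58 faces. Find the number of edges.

For a closed orientable surface of genus 1, χ = 2 − 2·1 = 0.
E = V + F − (0) = 87 + 58 − (0) = 145.

145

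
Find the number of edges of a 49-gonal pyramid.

98

A pyramid on an n-gon base has one n-gon and n triangles: V = 49 + 1 = 50, E = 2·49 = 98, F = 49 + 1 = 50.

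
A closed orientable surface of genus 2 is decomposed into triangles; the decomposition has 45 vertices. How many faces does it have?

χ = 2 − 2·2 = -2, and every face is a triangle so 3F = 2E.
V − E + F = -2 with E = 3F/2 gives 45 − (3/2 − 1)·F = -2, so F = 94 and E = 141.

94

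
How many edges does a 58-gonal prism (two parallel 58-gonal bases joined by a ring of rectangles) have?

174

A prism on an n-gon has two n-gon bases and n rectangular sides: V = 2·58 = 116, E = 3·58 = 174, F = 58 + 2 = 60.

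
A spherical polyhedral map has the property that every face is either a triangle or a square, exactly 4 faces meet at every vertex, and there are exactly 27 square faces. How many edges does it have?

Let x be the number of triangles; then F = 27 + x.
Edge–face incidences: 2E = 4·27 + 3·x = 108 + 3x.
Every vertex has degree 4, so 4V = 2E.
Euler: V − E + F = 2 ⇒ (2E)/4 − E + (27 + x) = 2.
Multiply by 8: 2·(2E) − 4·(2E) + 8·(27 + x) = 16, i.e. 216 + 8x − 2·(108 + 3x) = 16.
Collecting terms: 2x = 16, so x = 8.
Then 2E = 108 + 3·8 = 132, so E = 66, V = 2E/4 = 33, F = 27 + 8 = 35.

66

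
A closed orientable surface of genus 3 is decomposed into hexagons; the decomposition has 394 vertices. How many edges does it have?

597

χ = 2 − 2·3 = -4, and every face is a hexagon so 6F = 2E.
V − E + F = -4 with E = 6F/2 gives 394 − (6/2 − 1)·F = -4, so F = 199 and E = 597.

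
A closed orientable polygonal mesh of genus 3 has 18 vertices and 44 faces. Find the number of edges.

For a closed orientable surface of genus 3, χ = 2 − 2·3 = -4.
E = V + F − (-4) = 18 + 44 − (-4) = 66.

66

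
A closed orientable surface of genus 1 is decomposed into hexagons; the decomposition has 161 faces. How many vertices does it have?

322

χ = 2 − 2·1 = 0, and every face is a hexagon so 6F = 2E.
E = 6·161/2 = 483. Then V = 0 + E − F = 0 + 483 − 161 = 322.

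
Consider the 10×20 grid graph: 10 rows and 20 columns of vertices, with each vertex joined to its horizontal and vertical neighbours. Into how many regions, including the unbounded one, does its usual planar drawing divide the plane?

The grid has V = 10·20 = 200 vertices and E = 10·19 + 20·9 = 370 edges.
F = 2 − V + E = 2 − 200 + 370 = 172.

172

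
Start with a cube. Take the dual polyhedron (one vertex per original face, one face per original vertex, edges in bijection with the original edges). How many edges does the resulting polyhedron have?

12

The base solid has V = 8, E = 12, F = 6.
The dual swaps V and F and preserves E: V′ = F = 6, E′ = E = 12, F′ = V = 8.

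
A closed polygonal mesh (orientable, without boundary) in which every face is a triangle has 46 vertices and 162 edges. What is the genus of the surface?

5

Every face is a triangle and each edge borders two faces, so 3F = 2·162, giving F = 108.
χ = V − E + F = 46 − 162 + 108 = -8.
For a closed orientable surface χ = 2 − 2g, so g = (2 − (-8))/2 = 5.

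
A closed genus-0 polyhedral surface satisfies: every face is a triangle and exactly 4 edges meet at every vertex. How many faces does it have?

8

Each face has 3 edges and each edge borders two faces, so 2E = 3F.
Each vertex has degree 4, so 4V = 2E and hence V = 3F/4.
Euler: V − E + F = 2 ⇒ (3F/4) − (3F/2) + F = 2.
Multiply by 8: (6 − 12 + 8)F = 16, i.e. 2F = 16.
So F = 8, E = 3·8/2 = 12, V = 3·8/4 = 6.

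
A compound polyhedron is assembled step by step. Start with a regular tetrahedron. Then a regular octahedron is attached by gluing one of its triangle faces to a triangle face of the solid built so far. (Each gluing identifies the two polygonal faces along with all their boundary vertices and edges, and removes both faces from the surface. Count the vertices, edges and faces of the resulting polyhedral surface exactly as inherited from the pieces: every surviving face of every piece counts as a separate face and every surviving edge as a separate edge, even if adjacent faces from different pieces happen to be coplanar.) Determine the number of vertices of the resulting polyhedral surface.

A regular tetrahedron: V=4, E=6, F=4.
Attach a regular octahedron (V=6, E=12, F=8) along a 3-gon: merge 3 vertices and 3 edges, delete both glued faces → V=7, E=15, F=10.
Check: V − E + F = 7 − 15 + 10 = 2.

7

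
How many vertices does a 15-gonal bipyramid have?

17

A bipyramid over an n-gon has 2n triangular faces and n + 2 vertices: V = 15 + 2 = 17, E = 3·15 = 45, F = 2·15 = 30.
Check: V − E + F = 17 − 45 + 30 = 2.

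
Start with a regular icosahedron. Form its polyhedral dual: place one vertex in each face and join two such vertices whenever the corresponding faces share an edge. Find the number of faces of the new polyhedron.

The base solid has V = 12, E = 30, F = 20.
The dual swaps V and F and preserves E: V′ = F = 20, E′ = E = 30, F′ = V = 12.

12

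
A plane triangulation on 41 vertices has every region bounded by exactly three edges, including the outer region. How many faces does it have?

In a plane triangulation 3F = 2E and V − E + F = 2, so F = 2V − 4 = 2·41 − 4 = 78.

78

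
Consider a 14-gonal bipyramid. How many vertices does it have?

A bipyramid over an n-gon has 2n triangular faces and n + 2 vertices: V = 14 + 2 = 16, E = 3·14 = 42, F = 2·14 = 28.

16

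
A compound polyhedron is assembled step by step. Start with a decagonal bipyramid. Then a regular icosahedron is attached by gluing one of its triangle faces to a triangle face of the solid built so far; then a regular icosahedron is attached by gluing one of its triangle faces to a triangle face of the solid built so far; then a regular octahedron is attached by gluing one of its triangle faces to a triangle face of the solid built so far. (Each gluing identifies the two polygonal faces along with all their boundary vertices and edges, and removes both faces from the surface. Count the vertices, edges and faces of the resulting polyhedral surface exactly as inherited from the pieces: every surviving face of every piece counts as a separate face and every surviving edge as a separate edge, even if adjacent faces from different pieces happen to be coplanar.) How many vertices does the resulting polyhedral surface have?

33

A decagonal bipyramid: V=12, E=30, F=20.
Attach a regular icosahedron (V=12, E=30, F=20) along a 3-gon: merge 3 vertices and 3 edges, delete both glued faces → V=21, E=57, F=38.
Attach a regular icosahedron (V=12, E=30, F=20) along a 3-gon: merge 3 vertices and 3 edges, delete both glued faces → V=30, E=84, F=56.
Attach a regular octahedron (V=6, E=12, F=8) along a 3-gon: merge 3 vertices and 3 edges, delete both glued faces → V=33, E=93, F=62.
Check: V − E + F = 33 − 93 + 62 = 2.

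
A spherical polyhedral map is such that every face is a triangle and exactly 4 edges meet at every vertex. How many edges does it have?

Each face has 3 edges and each edge borders two faces, so 2E = 3F.
Each vertex has degree 4, so 4V = 2E and hence V = 3F/4.
Euler: V − E + F = 2 ⇒ (3F/4) − (3F/2) + F = 2.
Multiply by 8: (6 − 12 + 8)F = 16, i.e. 2F = 16.
So F = 8, E = 3·8/2 = 12, V = 3·8/4 = 6.

12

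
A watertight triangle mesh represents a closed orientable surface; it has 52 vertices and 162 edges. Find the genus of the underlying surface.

Every face is a triangle and each edge borders two faces, so 3F = 2·162, giving F = 108.
χ = V − E + F = 52 − 162 + 108 = -2.
For a closed orientable surface χ = 2 − 2g, so g = (2 − (-2))/2 = 2.

2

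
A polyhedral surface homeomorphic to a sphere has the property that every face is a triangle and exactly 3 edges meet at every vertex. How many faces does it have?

4

Each face has 3 edges and each edge borders two faces, so 2E = 3F.
Each vertex has degree 3, so 3V = 2E and hence V = 3F/3.
Euler: V − E + F = 2 ⇒ (3F/3) − (3F/2) + F = 2.
Multiply by 6: (6 − 9 + 6)F = 12, i.e. 3F = 12.
So F = 4, E = 3·4/2 = 6, V = 3·4/3 = 4.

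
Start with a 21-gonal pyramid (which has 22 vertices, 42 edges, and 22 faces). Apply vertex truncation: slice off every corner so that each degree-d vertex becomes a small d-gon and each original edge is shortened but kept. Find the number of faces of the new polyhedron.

Truncation replaces each original edge-end by a new vertex, so V′ = 2E = 84.
Each original edge survives, and each old vertex of degree d contributes d new edges; summing degrees gives Σd = 2E, so E′ = E + 2E = 3E = 126.
Each original face survives and each original vertex becomes one new face: F′ = F + V = 44.

44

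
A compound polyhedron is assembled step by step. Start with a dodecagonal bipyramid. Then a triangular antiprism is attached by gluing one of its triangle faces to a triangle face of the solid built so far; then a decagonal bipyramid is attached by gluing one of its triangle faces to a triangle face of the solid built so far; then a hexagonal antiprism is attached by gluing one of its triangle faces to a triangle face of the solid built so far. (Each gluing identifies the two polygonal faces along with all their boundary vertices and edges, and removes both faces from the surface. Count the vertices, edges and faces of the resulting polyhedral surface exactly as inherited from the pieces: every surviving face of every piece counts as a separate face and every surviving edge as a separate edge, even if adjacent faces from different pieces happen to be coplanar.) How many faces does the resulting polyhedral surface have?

A dodecagonal bipyramid: V=14, E=36, F=24.
Attach a triangular antiprism (V=6, E=12, F=8) along a 3-gon: merge 3 vertices and 3 edges, delete both glued faces → V=17, E=45, F=30.
Attach a decagonal bipyramid (V=12, E=30, F=20) along a 3-gon: merge 3 vertices and 3 edges, delete both glued faces → V=26, E=72, F=48.
Attach a hexagonal antiprism (V=12, E=24, F=14) along a 3-gon: merge 3 vertices and 3 edges, delete both glued faces → V=35, E=93, F=60.
Check: V − E + F = 35 − 93 + 60 = 2.

60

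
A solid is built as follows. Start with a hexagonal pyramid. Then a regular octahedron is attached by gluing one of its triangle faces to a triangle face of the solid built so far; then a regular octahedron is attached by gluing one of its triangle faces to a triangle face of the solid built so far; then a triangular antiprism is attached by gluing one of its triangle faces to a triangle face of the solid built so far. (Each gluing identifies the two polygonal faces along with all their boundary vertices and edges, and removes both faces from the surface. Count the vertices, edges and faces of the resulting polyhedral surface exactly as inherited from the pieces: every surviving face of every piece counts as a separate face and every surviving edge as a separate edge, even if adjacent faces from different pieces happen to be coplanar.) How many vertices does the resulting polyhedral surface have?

16

A hexagonal pyramid: V=7, E=12, F=7.
Attach a regular octahedron (V=6, E=12, F=8) along a 3-gon: merge 3 vertices and 3 edges, delete both glued faces → V=10, E=21, F=13.
Attach a regular octahedron (V=6, E=12, F=8) along a 3-gon: merge 3 vertices and 3 edges, delete both glued faces → V=13, E=30, F=19.
Attach a triangular antiprism (V=6, E=12, F=8) along a 3-gon: merge 3 vertices and 3 edges, delete both glued faces → V=16, E=39, F=25.
Check: V − E + F = 16 − 39 + 25 = 2.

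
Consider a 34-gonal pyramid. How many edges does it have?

68

A pyramid on an n-gon base has one n-gon and n triangles: V = 34 + 1 = 35, E = 2·34 = 68, F = 34 + 1 = 35.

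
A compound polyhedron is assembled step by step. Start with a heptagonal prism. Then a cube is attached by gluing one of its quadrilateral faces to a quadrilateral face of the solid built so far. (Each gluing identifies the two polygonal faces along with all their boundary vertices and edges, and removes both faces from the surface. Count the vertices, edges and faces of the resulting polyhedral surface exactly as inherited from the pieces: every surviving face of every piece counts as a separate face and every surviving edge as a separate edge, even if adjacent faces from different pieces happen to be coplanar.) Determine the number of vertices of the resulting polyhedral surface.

18

A heptagonal prism: V=14, E=21, F=9.
Attach a cube (V=8, E=12, F=6) along a 4-gon: merge 4 vertices and 4 edges, delete both glued faces → V=18, E=29, F=13.
Check: V − E + F = 18 − 29 + 13 = 2.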